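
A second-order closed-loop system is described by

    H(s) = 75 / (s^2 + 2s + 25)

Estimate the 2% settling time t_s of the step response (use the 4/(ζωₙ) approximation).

Comparing s^2 + 2s + 25 to s^2 + 2ζωₙs + ωₙ²: ωₙ = 5 rad/s and ζ = 2/(2·5) = 0.2.
ζωₙ = 2/2 = 1, so t_s ≈ 4/(ζωₙ) = 4/1 = 4 s.

t_s ≈ 4 s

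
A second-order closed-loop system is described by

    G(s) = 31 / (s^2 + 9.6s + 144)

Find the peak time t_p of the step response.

t_p ≈ 0.2856 s

Comparing s^2 + 9.6s + 144 to s^2 + 2ζωₙs + ωₙ²: ωₙ = 12 rad/s and ζ = 9.6/(2·12) = 0.4.
ζωₙ = 9.6/2 = 4.8, so ω_d = ωₙ√(1−ζ²) = √(ωₙ² − (ζωₙ)²) = √(144 − 4.8²) = √120.96 ≈ 11.00 rad/s.
t_p = π/ω_d = π/11.00 ≈ 0.2856 s.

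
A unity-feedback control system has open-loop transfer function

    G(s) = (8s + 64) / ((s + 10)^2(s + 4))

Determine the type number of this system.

The denominator has no factor of s at the origin — no free integrator — so this is a Type 0 system.

Type 0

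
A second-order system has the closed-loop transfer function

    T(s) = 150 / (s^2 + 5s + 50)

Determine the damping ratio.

Compare the denominator to the standard form s^2 + 2ζωₙs + ωₙ².
ωₙ² = 50, so ωₙ = √50 ≈ 7.071 rad/s.
2ζωₙ = 5, so ζ = 5/(2·√50) ≈ 0.3536.
With ζ = 0.3536 the response is underdamped.

ζ ≈ 0.3536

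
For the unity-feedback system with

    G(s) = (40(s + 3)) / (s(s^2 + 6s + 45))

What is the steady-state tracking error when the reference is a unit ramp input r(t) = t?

e_ss = 0.3750

G(s) has one pole at the origin.
This is a Type 1 system. Kv = lim_{s→0} s·G(s) = 120/45 = 8/3.
e_ss = 1/Kv = 1/(8/3) = 3/8 ≈ 0.3750.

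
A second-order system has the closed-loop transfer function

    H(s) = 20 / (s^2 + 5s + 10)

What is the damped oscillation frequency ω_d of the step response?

Comparing s^2 + 5s + 10 to s^2 + 2ζωₙs + ωₙ²: ωₙ = √10 ≈ 3.162 rad/s and ζ = 5/(2·√10) ≈ 0.7906.
ζωₙ = 5/2 = 2.5, so ω_d = ωₙ√(1−ζ²) = √(ωₙ² − (ζωₙ)²) = √(10 − 2.5²) = √3.75 ≈ 1.936 rad/s.

ω_d ≈ 1.936 rad/s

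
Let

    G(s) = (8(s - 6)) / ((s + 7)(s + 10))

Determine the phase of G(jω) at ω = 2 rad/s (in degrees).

At s = j2: numerator = -48 + j16, denominator = 66 + j34.
∠G = ∠num − ∠den = 161.57° − (27.255°) = 134.3°.

∠G(j2) ≈ 134.3°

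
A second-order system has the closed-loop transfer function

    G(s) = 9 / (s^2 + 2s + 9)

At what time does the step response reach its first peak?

t_p ≈ 1.111 s

Comparing s^2 + 2s + 9 to s^2 + 2ζωₙs + ωₙ²: ωₙ = 3 rad/s and ζ = 2/(2·3) ≈ 0.3333.
ζωₙ = 2/2 = 1, so ω_d = ωₙ√(1−ζ²) = √(ωₙ² − (ζωₙ)²) = √(9 − 1²) = √8 ≈ 2.828 rad/s.
t_p = π/ω_d = π/2.828 ≈ 1.111 s.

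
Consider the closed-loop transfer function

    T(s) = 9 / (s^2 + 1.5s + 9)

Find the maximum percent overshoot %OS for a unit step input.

%OS ≈ 44.4%

Comparing s^2 + 1.5s + 9 to s^2 + 2ζωₙs + ωₙ²: ωₙ = 3 rad/s and ζ = 1.5/(2·3) = 0.25.
%OS = 100·exp(−πζ/√(1−ζ²)) = 100·exp(−π·0.25/√(1−0.25²)) ≈ 44.4%.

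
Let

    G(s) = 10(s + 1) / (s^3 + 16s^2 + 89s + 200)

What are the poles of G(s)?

The poles are the roots of the denominator s^3 + 16s^2 + 89s + 200 = 0.
Trying s = -8: the polynomial evaluates to 0, so (s + 8) is a factor.
Dividing out leaves s^2 + 8s + 25 = 0.
The quadratic formula then gives s = -4 ± 3j.

s = -4 + 3j, -4 - 3j, -8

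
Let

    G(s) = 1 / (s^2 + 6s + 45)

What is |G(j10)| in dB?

Substitute s = j10: numerator = 1, denominator = -55 + j60.
|G(j10)| = |1| / |-55 + j60| = 1 / 81.394 ≈ 0.01229.
In decibels: 20·log₁₀(0.01229) ≈ -38.2 dB.

|G(j10)|_dB ≈ -38.2 dB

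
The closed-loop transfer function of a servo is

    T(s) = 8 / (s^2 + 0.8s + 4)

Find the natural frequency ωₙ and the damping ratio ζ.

ωₙ = 2 rad/s, ζ = 0.2

Compare the denominator to the standard form s^2 + 2ζωₙs + ωₙ².
ωₙ² = 4, so ωₙ = 2 rad/s.
2ζωₙ = 0.8, so ζ = 0.8/(2·2) = 0.2.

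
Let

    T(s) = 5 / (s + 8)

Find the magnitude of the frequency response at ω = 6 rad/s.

Substitute s = j6: numerator = 5, denominator = 8 + j6.
|T(j6)| = |5| / |8 + j6| = 5 / 10 = 0.5000.

|T(j6)| = 0.5000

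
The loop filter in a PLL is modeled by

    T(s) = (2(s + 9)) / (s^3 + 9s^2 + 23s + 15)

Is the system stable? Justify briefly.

The denominator s^3 + 9s^2 + 23s + 15 factors as (s + 3)(s + 1)(s + 5), giving poles at s = -3, -1, -5.
Since all poles lie strictly in the left half-plane, the system is stable.

stable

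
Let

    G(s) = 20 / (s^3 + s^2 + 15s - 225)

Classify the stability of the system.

The denominator s^3 + s^2 + 15s - 225 factors as (s^2 + 6s + 45)(s - 5), giving poles at s = -3 ± 6j, 5.
Since the pole(s) at s = 5 lie in the right half-plane, the system is unstable.

unstable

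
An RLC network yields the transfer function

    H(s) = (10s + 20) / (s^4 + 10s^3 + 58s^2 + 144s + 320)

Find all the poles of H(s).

s = -1 + 3j, -1 - 3j, -4 + 4j, -4 - 4j

The poles are the roots of the denominator s^4 + 10s^3 + 58s^2 + 144s + 320 = 0.
No real roots exist; factor into two real quadratics: (s^2 + 2s + 10)(s^2 + 8s + 32) = 0.
Each quadratic gives a conjugate pair via the quadratic formula.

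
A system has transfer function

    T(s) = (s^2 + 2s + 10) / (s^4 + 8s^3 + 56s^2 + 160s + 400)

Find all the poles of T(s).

s = -2 ± 4j, -2 ± 4j

The poles are the roots of the denominator s^4 + 8s^3 + 56s^2 + 160s + 400 = 0.
No real roots exist; factor into two real quadratics: (s^2 + 4s + 20)(s^2 + 4s + 20) = 0.
Each quadratic gives a conjugate pair via the quadratic formula.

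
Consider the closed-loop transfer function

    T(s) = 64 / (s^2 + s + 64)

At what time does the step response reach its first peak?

t_p ≈ 0.3935 s

Comparing s^2 + s + 64 to s^2 + 2ζωₙs + ωₙ²: ωₙ = 8 rad/s and ζ = 1/(2·8) = 0.0625.
ζωₙ = 1/2 = 0.5, so ω_d = ωₙ√(1−ζ²) = √(ωₙ² − (ζωₙ)²) = √(64 − 0.5²) = √63.75 ≈ 7.984 rad/s.
t_p = π/ω_d = π/7.984 ≈ 0.3935 s.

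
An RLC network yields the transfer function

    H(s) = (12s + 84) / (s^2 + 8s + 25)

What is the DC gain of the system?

H(0) = 84/25 ≈ 3.360

Set s = 0: H(0) = (84) / (25) = 84/25.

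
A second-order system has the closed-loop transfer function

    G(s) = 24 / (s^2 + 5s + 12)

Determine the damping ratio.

ζ ≈ 0.7217

Compare the denominator to the standard form s^2 + 2ζωₙs + ωₙ².
ωₙ² = 12, so ωₙ = √12 ≈ 3.464 rad/s.
2ζωₙ = 5, so ζ = 5/(2·√12) ≈ 0.7217.
With ζ = 0.7217 the response is underdamped.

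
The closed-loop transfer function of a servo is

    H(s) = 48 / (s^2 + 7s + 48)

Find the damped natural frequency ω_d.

Comparing s^2 + 7s + 48 to s^2 + 2ζωₙs + ωₙ²: ωₙ = √48 ≈ 6.928 rad/s and ζ = 7/(2·√48) ≈ 0.5052.
ζωₙ = 7/2 = 3.5, so ω_d = ωₙ√(1−ζ²) = √(ωₙ² − (ζωₙ)²) = √(48 − 3.5²) = √35.75 ≈ 5.979 rad/s.

ω_d ≈ 5.979 rad/s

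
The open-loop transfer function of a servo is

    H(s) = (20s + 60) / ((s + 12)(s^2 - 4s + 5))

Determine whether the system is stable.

The poles can be read from the denominator factors: s = -12, 2 + j, 2 - j.
Since the pole(s) at s = 2 + j, 2 - j lie in the right half-plane, the system is unstable.

unstable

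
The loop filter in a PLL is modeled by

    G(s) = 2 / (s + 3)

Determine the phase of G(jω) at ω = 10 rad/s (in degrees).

At s = j10: numerator = 2, denominator = 3 + j10.
∠G = ∠num − ∠den = 0° − (73.301°) = -73.30°.

∠G(j10) ≈ -73.30°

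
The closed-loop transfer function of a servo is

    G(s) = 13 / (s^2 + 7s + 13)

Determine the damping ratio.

ζ ≈ 0.9707

Compare the denominator to the standard form s^2 + 2ζωₙs + ωₙ².
ωₙ² = 13, so ωₙ = √13 ≈ 3.606 rad/s.
2ζωₙ = 7, so ζ = 7/(2·√13) ≈ 0.9707.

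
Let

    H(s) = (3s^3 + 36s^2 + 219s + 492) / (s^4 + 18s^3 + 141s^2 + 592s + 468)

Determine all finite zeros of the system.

s = -4 ± 5j, -4

Set the numerator to zero: 3s^3 + 36s^2 + 219s + 492 = 0, i.e. 3·(s^3 + 12s^2 + 73s + 164) = 0.
Factoring: (s^2 + 8s + 41)(s + 4) = 0.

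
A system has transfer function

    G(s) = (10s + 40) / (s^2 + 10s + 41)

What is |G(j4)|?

Substitute s = j4: numerator = 40 + j40, denominator = 25 + j40.
|G(j4)| = |40 + j40| / |25 + j40| = 56.569 / 47.170 ≈ 1.199.

|G(j4)| ≈ 1.199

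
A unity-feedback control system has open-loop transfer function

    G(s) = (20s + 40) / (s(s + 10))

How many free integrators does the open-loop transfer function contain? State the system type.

Type 1

The denominator has 1 factor of s at the origin (free integrator), so this is a Type 1 system.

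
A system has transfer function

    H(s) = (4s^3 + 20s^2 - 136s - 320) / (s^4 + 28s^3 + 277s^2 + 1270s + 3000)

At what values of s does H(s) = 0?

s = 5, -8, -2

Set the numerator to zero: 4s^3 + 20s^2 - 136s - 320 = 0, i.e. 4·(s^3 + 5s^2 - 34s - 80) = 0.
Factoring: (s - 5)(s + 8)(s + 2) = 0.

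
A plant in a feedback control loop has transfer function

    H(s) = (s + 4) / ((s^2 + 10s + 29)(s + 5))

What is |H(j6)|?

|H(j6)| ≈ 0.01528

Substitute s = j6: numerator = 4 + j6, denominator = -395 + j258.
|H(j6)| = |4 + j6| / |-395 + j258| = 7.2111 / 471.79 ≈ 0.01528.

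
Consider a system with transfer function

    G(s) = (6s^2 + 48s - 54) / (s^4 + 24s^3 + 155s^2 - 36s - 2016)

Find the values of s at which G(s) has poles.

s = 3, -8, -12, -7

The poles are the roots of the denominator s^4 + 24s^3 + 155s^2 - 36s - 2016 = 0.
Trying s = 3: the polynomial evaluates to 0, so (s - 3) is a factor.
Dividing out leaves s^3 + 27s^2 + 236s + 672 = 0.
This factors further as (s + 8)(s + 12)(s + 7) = 0.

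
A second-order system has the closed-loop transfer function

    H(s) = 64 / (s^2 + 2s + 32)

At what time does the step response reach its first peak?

t_p ≈ 0.5642 s

Comparing s^2 + 2s + 32 to s^2 + 2ζωₙs + ωₙ²: ωₙ = √32 ≈ 5.657 rad/s and ζ = 2/(2·√32) ≈ 0.1768.
ζωₙ = 2/2 = 1, so ω_d = ωₙ√(1−ζ²) = √(ωₙ² − (ζωₙ)²) = √(32 − 1²) = √31 ≈ 5.568 rad/s.
t_p = π/ω_d = π/5.568 ≈ 0.5642 s.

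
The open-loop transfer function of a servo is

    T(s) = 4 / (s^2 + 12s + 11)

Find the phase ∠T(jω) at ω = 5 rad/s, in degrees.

At s = j5: numerator = 4, denominator = -14 + j60.
∠T = ∠num − ∠den = 0° − (103.13°) = -103.1°.

∠T(j5) ≈ -103.1°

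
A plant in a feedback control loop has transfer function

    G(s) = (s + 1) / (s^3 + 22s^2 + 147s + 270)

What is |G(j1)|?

Substitute s = j1: numerator = 1 + j1, denominator = 248 + j146.
|G(j1)| = |1 + j1| / |248 + j146| = 1.4142 / 287.78 ≈ 0.004914.

|G(j1)| ≈ 0.004914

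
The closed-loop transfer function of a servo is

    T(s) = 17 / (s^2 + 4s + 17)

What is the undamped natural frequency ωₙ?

Compare the denominator to the standard form s^2 + 2ζωₙs + ωₙ².
ωₙ² = 17, so ωₙ = √17 ≈ 4.123 rad/s.

ωₙ ≈ 4.123 rad/s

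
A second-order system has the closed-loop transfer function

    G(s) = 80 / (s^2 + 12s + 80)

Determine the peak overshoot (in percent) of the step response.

%OS ≈ 5.83%

Comparing s^2 + 12s + 80 to s^2 + 2ζωₙs + ωₙ²: ωₙ = √80 ≈ 8.944 rad/s and ζ = 12/(2·√80) ≈ 0.6708.
%OS = 100·exp(−πζ/√(1−ζ²)) = 100·exp(−π·0.6708/√(1−0.6708²)) ≈ 5.83%.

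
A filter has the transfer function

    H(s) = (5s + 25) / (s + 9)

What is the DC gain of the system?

Set s = 0: H(0) = (25) / (9) = 25/9.

H(0) = 25/9 ≈ 2.778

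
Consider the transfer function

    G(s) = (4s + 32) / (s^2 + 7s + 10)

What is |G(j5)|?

Substitute s = j5: numerator = 32 + j20, denominator = -15 + j35.
|G(j5)| = |32 + j20| / |-15 + j35| = 37.736 / 38.079 ≈ 0.9910.

|G(j5)| ≈ 0.9910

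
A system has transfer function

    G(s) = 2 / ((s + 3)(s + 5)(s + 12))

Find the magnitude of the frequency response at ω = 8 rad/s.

|G(j8)| ≈ 0.001720

Substitute s = j8: numerator = 2, denominator = -1100 + j376.
|G(j8)| = |2| / |-1100 + j376| = 2 / 1162.5 ≈ 0.001720.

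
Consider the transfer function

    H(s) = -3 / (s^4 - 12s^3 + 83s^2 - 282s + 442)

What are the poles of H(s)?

s = 3 ± 5j, 3 ± 2j

The poles are the roots of the denominator s^4 - 12s^3 + 83s^2 - 282s + 442 = 0.
No real roots exist; factor into two real quadratics: (s^2 - 6s + 34)(s^2 - 6s + 13) = 0.
Each quadratic gives a conjugate pair via the quadratic formula.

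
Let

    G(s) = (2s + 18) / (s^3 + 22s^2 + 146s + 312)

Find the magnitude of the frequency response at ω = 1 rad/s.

Substitute s = j1: numerator = 18 + j2, denominator = 290 + j145.
|G(j1)| = |18 + j2| / |290 + j145| = 18.111 / 324.23 ≈ 0.05586.

|G(j1)| ≈ 0.05586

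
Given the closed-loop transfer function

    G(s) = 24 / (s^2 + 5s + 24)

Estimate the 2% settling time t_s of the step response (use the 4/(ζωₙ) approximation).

t_s ≈ 1.600 s

Comparing s^2 + 5s + 24 to s^2 + 2ζωₙs + ωₙ²: ωₙ = √24 ≈ 4.899 rad/s and ζ = 5/(2·√24) ≈ 0.5103.
ζωₙ = 5/2 = 2.5, so t_s ≈ 4/(ζωₙ) = 4/2.5 = 1.600 s.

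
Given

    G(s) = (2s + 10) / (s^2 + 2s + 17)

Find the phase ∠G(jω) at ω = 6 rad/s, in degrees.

∠G(j6) ≈ -97.53°

At s = j6: numerator = 10 + j12, denominator = -19 + j12.
∠G = ∠num − ∠den = 50.194° − (147.72°) = -97.53°.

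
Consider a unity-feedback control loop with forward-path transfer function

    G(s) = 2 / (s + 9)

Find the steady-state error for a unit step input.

e_ss = 0.8182

G(s) has no poles at the origin.
This is a Type 0 system. Kp = lim_{s→0} G(s) = 2/9.
e_ss = 1/(1 + Kp) = 1/(1 + 2/9) = 9/11 ≈ 0.8182.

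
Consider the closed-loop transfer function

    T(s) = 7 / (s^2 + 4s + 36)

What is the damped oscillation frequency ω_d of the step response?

Comparing s^2 + 4s + 36 to s^2 + 2ζωₙs + ωₙ²: ωₙ = 6 rad/s and ζ = 4/(2·6) ≈ 0.3333.
ζωₙ = 4/2 = 2, so ω_d = ωₙ√(1−ζ²) = √(ωₙ² − (ζωₙ)²) = √(36 − 2²) = √32 ≈ 5.657 rad/s.

ω_d ≈ 5.657 rad/s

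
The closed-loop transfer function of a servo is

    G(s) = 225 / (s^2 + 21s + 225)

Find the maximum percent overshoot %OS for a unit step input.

%OS ≈ 4.60%

Comparing s^2 + 21s + 225 to s^2 + 2ζωₙs + ωₙ²: ωₙ = 15 rad/s and ζ = 21/(2·15) = 0.7.
%OS = 100·exp(−πζ/√(1−ζ²)) = 100·exp(−π·0.7/√(1−0.7²)) ≈ 4.60%.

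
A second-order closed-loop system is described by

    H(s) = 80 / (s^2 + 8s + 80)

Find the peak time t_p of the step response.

t_p ≈ 0.3927 s

Comparing s^2 + 8s + 80 to s^2 + 2ζωₙs + ωₙ²: ωₙ = √80 ≈ 8.944 rad/s and ζ = 8/(2·√80) ≈ 0.4472.
ζωₙ = 8/2 = 4, so ω_d = ωₙ√(1−ζ²) = √(ωₙ² − (ζωₙ)²) = √(80 − 4²) = √64 = 8 rad/s.
t_p = π/ω_d = π/8 ≈ 0.3927 s.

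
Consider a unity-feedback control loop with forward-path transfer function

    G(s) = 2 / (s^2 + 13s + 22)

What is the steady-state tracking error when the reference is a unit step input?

e_ss = 0.9167

G(s) has no poles at the origin.
This is a Type 0 system. Kp = lim_{s→0} G(s) = 2/22 = 1/11.
e_ss = 1/(1 + Kp) = 1/(1 + 1/11) = 11/12 ≈ 0.9167.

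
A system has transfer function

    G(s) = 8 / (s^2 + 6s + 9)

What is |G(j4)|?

Substitute s = j4: numerator = 8, denominator = -7 + j24.
|G(j4)| = |8| / |-7 + j24| = 8 / 25 = 0.3200.

|G(j4)| = 0.3200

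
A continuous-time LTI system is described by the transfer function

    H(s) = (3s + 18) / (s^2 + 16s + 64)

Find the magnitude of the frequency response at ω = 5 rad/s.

|H(j5)| ≈ 0.2633

Substitute s = j5: numerator = 18 + j15, denominator = 39 + j80.
|H(j5)| = |18 + j15| / |39 + j80| = 23.431 / 89 ≈ 0.2633.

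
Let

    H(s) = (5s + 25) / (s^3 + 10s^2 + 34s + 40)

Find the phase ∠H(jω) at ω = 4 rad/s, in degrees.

∠H(j4) ≈ -110.4°

At s = j4: numerator = 25 + j20, denominator = -120 + j72.
∠H = ∠num − ∠den = 38.660° − (149.04°) = -110.4°.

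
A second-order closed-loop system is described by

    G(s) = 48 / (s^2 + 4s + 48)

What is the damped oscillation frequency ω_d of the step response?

ω_d ≈ 6.633 rad/s

Comparing s^2 + 4s + 48 to s^2 + 2ζωₙs + ωₙ²: ωₙ = √48 ≈ 6.928 rad/s and ζ = 4/(2·√48) ≈ 0.2887.
ζωₙ = 4/2 = 2, so ω_d = ωₙ√(1−ζ²) = √(ωₙ² − (ζωₙ)²) = √(48 − 2²) = √44 ≈ 6.633 rad/s.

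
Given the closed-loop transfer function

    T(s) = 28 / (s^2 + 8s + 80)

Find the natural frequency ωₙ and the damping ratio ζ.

ωₙ ≈ 8.944 rad/s, ζ ≈ 0.4472

Compare the denominator to the standard form s^2 + 2ζωₙs + ωₙ².
ωₙ² = 80, so ωₙ = √80 ≈ 8.944 rad/s.
2ζωₙ = 8, so ζ = 8/(2·√80) ≈ 0.4472.
With ζ = 0.4472 the response is underdamped.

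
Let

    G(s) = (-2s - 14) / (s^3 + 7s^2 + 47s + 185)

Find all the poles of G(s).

s = -1 + 6j, -1 - 6j, -5

The poles are the roots of the denominator s^3 + 7s^2 + 47s + 185 = 0.
Trying s = -5: the polynomial evaluates to 0, so (s + 5) is a factor.
Dividing out leaves s^2 + 2s + 37 = 0.
The quadratic formula then gives s = -1 ± 6j.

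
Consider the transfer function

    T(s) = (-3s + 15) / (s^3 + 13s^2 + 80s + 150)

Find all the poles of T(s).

s = -5 ± 5j, -3

The poles are the roots of the denominator s^3 + 13s^2 + 80s + 150 = 0.
Trying s = -3: the polynomial evaluates to 0, so (s + 3) is a factor.
Dividing out leaves s^2 + 10s + 50 = 0.
The quadratic formula then gives s = -5 ± 5j.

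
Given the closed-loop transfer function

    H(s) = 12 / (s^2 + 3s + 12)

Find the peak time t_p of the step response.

Comparing s^2 + 3s + 12 to s^2 + 2ζωₙs + ωₙ²: ωₙ = √12 ≈ 3.464 rad/s and ζ = 3/(2·√12) ≈ 0.4330.
ζωₙ = 3/2 = 1.5, so ω_d = ωₙ√(1−ζ²) = √(ωₙ² − (ζωₙ)²) = √(12 − 1.5²) = √9.75 ≈ 3.122 rad/s.
t_p = π/ω_d = π/3.122 ≈ 1.006 s.

t_p ≈ 1.006 s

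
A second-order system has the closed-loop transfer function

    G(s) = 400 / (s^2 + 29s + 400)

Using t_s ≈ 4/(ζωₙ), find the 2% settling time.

Comparing s^2 + 29s + 400 to s^2 + 2ζωₙs + ωₙ²: ωₙ = 20 rad/s and ζ = 29/(2·20) = 0.725.
ζωₙ = 29/2 = 14.5, so t_s ≈ 4/(ζωₙ) = 4/14.5 ≈ 0.2759 s.

t_s ≈ 0.2759 s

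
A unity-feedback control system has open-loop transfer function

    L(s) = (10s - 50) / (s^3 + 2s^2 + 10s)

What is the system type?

Factor s from the denominator: s^3 + 2s^2 + 10s = s·(s^2 + 2s + 10).
There is 1 pole at the origin, so the system is Type 1.

Type 1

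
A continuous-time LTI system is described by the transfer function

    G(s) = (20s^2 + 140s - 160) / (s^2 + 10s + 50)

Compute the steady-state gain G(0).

Set s = 0: G(0) = (-160) / (50) = -16/5.

G(0) = -16/5 ≈ -3.200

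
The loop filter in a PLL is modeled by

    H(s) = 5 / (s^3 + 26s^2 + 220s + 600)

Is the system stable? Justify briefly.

stable

The denominator s^3 + 26s^2 + 220s + 600 factors as (s + 10)^2(s + 6), giving poles at s = -10, -6, -10.
Since all poles lie strictly in the left half-plane, the system is stable.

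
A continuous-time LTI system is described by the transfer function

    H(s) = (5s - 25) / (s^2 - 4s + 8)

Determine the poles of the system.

The poles are the roots of the denominator s^2 - 4s + 8 = 0.
Using the quadratic formula: s = (4 ± √(-16))/2 = 2 ± 2j.

s = 2 ± 2j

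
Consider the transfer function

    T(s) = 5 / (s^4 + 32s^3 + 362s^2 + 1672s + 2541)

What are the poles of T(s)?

The poles are the roots of the denominator s^4 + 32s^3 + 362s^2 + 1672s + 2541 = 0.
Trying s = -3: the polynomial evaluates to 0, so (s + 3) is a factor.
Dividing out leaves s^3 + 29s^2 + 275s + 847 = 0.
This factors further as (s + 11)^2(s + 7) = 0.

s = -3, -11, -7, -11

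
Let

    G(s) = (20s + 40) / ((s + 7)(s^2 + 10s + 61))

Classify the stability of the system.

The poles can be read from the denominator factors: s = -7, -5 ± 6j.
Since all poles lie strictly in the left half-plane, the system is stable.

stable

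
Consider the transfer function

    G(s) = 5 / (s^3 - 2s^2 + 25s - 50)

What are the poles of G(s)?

s = 5j, -5j, 2

The poles are the roots of the denominator s^3 - 2s^2 + 25s - 50 = 0.
Trying s = 2: the polynomial evaluates to 0, so (s - 2) is a factor.
Dividing out leaves s^2 + 25 = 0.
The quadratic formula then gives s = 0 ± 5j.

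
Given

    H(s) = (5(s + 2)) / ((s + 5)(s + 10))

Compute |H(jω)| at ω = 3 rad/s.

Substitute s = j3: numerator = 10 + j15, denominator = 41 + j45.
|H(j3)| = |10 + j15| / |41 + j45| = 18.028 / 60.877 ≈ 0.2961.

|H(j3)| ≈ 0.2961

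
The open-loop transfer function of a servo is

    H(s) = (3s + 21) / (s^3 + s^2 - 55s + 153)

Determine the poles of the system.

s = 4 + j, 4 - j, -9

The poles are the roots of the denominator s^3 + s^2 - 55s + 153 = 0.
Trying s = -9: the polynomial evaluates to 0, so (s + 9) is a factor.
Dividing out leaves s^2 - 8s + 17 = 0.
The quadratic formula then gives s = 4 ± 1j.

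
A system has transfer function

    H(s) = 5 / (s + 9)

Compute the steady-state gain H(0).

H(0) = 5/9 ≈ 0.5556

Set s = 0: H(0) = (5) / (9) = 5/9.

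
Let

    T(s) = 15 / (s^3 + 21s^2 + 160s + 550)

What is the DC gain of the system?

Set s = 0: T(0) = (15) / (550) = 3/110.

T(0) = 3/110 ≈ 0.02727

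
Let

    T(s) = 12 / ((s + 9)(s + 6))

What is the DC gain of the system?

At s = 0 each factor (s + a) contributes a and each (s^2 + bs + c) contributes c.
T(0) = 12·1 / ((9) · (6)) = 12/54 = 2/9.

T(0) = 2/9 ≈ 0.2222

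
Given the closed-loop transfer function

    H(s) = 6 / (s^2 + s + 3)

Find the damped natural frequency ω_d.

Comparing s^2 + s + 3 to s^2 + 2ζωₙs + ωₙ²: ωₙ = √3 ≈ 1.732 rad/s and ζ = 1/(2·√3) ≈ 0.2887.
ζωₙ = 1/2 = 0.5, so ω_d = ωₙ√(1−ζ²) = √(ωₙ² − (ζωₙ)²) = √(3 − 0.5²) = √2.75 ≈ 1.658 rad/s.

ω_d ≈ 1.658 rad/s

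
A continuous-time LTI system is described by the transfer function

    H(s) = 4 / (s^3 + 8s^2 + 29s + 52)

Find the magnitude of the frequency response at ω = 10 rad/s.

Substitute s = j10: numerator = 4, denominator = -748 - j710.
|H(j10)| = |4| / |-748 - j710| = 4 / 1031.3 ≈ 0.003879.

|H(j10)| ≈ 0.003879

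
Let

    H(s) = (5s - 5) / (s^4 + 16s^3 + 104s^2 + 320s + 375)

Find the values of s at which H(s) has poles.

The poles are the roots of the denominator s^4 + 16s^3 + 104s^2 + 320s + 375 = 0.
Trying s = -3: the polynomial evaluates to 0, so (s + 3) is a factor.
Dividing out leaves s^3 + 13s^2 + 65s + 125 = 0.
This factors further as (s^2 + 8s + 25)(s + 5) = 0.

s = -4 + 3j, -4 - 3j, -3, -5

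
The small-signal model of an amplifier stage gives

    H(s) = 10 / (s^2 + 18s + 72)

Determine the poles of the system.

The poles are the roots of the denominator s^2 + 18s + 72 = 0.
Factoring: (s + 12)(s + 6) = 0, so s = -12 and s = -6.

s = -12, -6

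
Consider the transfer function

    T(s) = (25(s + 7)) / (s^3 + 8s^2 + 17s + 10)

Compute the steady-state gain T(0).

Set s = 0: T(0) = (175) / (10) = 35/2.

T(0) = 35/2 ≈ 17.50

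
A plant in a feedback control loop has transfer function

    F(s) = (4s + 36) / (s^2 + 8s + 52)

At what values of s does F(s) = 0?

Set the numerator to zero: 4s + 36 = 0, i.e. 4·(s + 9) = 0.
So s = -9.

s = -9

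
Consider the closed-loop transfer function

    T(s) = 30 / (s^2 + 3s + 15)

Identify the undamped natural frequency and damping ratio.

Compare the denominator to the standard form s^2 + 2ζωₙs + ωₙ².
ωₙ² = 15, so ωₙ = √15 ≈ 3.873 rad/s.
2ζωₙ = 3, so ζ = 3/(2·√15) ≈ 0.3873.
With ζ = 0.3873 the response is underdamped.

ωₙ ≈ 3.873 rad/s, ζ ≈ 0.3873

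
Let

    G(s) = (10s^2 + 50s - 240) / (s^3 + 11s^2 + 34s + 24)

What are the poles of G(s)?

The poles are the roots of the denominator s^3 + 11s^2 + 34s + 24 = 0.
Trying s = -1: the polynomial evaluates to 0, so (s + 1) is a factor.
Dividing out leaves s^2 + 10s + 24 = 0.
Factoring the quadratic: (s + 4)(s + 6) = 0.

s = -1, -4, -6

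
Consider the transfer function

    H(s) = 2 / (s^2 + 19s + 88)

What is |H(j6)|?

|H(j6)| ≈ 0.01596

Substitute s = j6: numerator = 2, denominator = 52 + j114.
|H(j6)| = |2| / |52 + j114| = 2 / 125.30 ≈ 0.01596.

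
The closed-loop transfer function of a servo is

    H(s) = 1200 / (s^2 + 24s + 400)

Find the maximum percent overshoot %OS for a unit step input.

%OS ≈ 9.48%

Comparing s^2 + 24s + 400 to s^2 + 2ζωₙs + ωₙ²: ωₙ = 20 rad/s and ζ = 24/(2·20) = 0.6.
%OS = 100·exp(−πζ/√(1−ζ²)) = 100·exp(−π·0.6/√(1−0.6²)) ≈ 9.48%.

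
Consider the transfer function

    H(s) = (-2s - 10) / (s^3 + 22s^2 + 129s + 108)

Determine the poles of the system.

s = -12, -1, -9

The poles are the roots of the denominator s^3 + 22s^2 + 129s + 108 = 0.
Trying s = -12: the polynomial evaluates to 0, so (s + 12) is a factor.
Dividing out leaves s^2 + 10s + 9 = 0.
Factoring the quadratic: (s + 1)(s + 9) = 0.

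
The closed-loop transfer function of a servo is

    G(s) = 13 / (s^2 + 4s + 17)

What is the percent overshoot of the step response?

%OS ≈ 17.5%

Comparing s^2 + 4s + 17 to s^2 + 2ζωₙs + ωₙ²: ωₙ = √17 ≈ 4.123 rad/s and ζ = 4/(2·√17) ≈ 0.4851.
%OS = 100·exp(−πζ/√(1−ζ²)) = 100·exp(−π·0.4851/√(1−0.4851²)) ≈ 17.5%.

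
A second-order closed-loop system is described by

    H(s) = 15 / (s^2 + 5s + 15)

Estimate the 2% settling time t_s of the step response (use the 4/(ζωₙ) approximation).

Comparing s^2 + 5s + 15 to s^2 + 2ζωₙs + ωₙ²: ωₙ = √15 ≈ 3.873 rad/s and ζ = 5/(2·√15) ≈ 0.6455.
ζωₙ = 5/2 = 2.5, so t_s ≈ 4/(ζωₙ) = 4/2.5 = 1.600 s.

t_s ≈ 1.600 s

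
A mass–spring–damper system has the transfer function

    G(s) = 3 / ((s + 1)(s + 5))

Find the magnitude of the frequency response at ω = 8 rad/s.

Substitute s = j8: numerator = 3, denominator = -59 + j48.
|G(j8)| = |3| / |-59 + j48| = 3 / 76.059 ≈ 0.03944.

|G(j8)| ≈ 0.03944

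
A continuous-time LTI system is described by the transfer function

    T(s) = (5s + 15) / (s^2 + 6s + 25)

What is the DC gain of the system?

Set s = 0: T(0) = (15) / (25) = 3/5.

T(0) = 3/5 ≈ 0.6000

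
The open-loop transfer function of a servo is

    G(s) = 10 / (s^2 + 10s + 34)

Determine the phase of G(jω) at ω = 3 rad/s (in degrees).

∠G(j3) ≈ -50.19°

At s = j3: numerator = 10, denominator = 25 + j30.
∠G = ∠num − ∠den = 0° − (50.194°) = -50.19°.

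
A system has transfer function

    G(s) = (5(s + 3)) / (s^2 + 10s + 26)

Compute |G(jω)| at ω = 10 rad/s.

Substitute s = j10: numerator = 15 + j50, denominator = -74 + j100.
|G(j10)| = |15 + j50| / |-74 + j100| = 52.202 / 124.40 ≈ 0.4196.

|G(j10)| ≈ 0.4196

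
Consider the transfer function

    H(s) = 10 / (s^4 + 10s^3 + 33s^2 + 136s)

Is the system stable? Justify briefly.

The denominator s^4 + 10s^3 + 33s^2 + 136s factors as s(s + 8)(s^2 + 2s + 17), giving poles at s = 0, -8, -1 ± 4j.
Since the simple pole(s) at s = 0 lie on the jω-axis with none in the right half-plane, the system is marginally stable.

marginally stable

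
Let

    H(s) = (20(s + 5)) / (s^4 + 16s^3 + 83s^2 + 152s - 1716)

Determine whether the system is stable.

unstable

The denominator s^4 + 16s^3 + 83s^2 + 152s - 1716 factors as (s^2 + 8s + 52)(s + 11)(s - 3), giving poles at s = -4 + 6j, -4 - 6j, -11, 3.
Since the pole(s) at s = 3 lie in the right half-plane, the system is unstable.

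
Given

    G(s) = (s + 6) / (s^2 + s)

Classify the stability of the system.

marginally stable

The denominator s^2 + s factors as s(s + 1), giving poles at s = 0, -1.
Since the simple pole(s) at s = 0 lie on the jω-axis with none in the right half-plane, the system is marginally stable.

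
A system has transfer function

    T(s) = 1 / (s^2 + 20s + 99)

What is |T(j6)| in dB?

Substitute s = j6: numerator = 1, denominator = 63 + j120.
|T(j6)| = |1| / |63 + j120| = 1 / 135.53 ≈ 0.007378.
In decibels: 20·log₁₀(0.007378) ≈ -42.6 dB.

|T(j6)|_dB ≈ -42.6 dB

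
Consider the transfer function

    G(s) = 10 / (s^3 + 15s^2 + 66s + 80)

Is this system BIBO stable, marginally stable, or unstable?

The denominator s^3 + 15s^2 + 66s + 80 factors as (s + 2)(s + 5)(s + 8), giving poles at s = -2, -5, -8.
Since all poles lie strictly in the left half-plane, the system is stable.

stable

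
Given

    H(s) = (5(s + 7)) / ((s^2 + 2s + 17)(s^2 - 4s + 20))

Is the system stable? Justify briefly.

unstable

The poles can be read from the denominator factors: s = -1 ± 4j, 2 ± 4j.
Since the pole(s) at s = 2 + 4j, 2 - 4j lie in the right half-plane, the system is unstable.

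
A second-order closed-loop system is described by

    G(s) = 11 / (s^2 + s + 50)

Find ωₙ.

ωₙ ≈ 7.071 rad/s

Compare the denominator to the standard form s^2 + 2ζωₙs + ωₙ².
ωₙ² = 50, so ωₙ = √50 ≈ 7.071 rad/s.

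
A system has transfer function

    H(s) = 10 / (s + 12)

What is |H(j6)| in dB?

Substitute s = j6: numerator = 10, denominator = 12 + j6.
|H(j6)| = |10| / |12 + j6| = 10 / 13.416 ≈ 0.7454.
In decibels: 20·log₁₀(0.7454) ≈ -2.55 dB.

|H(j6)|_dB ≈ -2.55 dB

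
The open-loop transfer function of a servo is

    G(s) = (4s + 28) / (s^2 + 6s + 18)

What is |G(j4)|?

Substitute s = j4: numerator = 28 + j16, denominator = 2 + j24.
|G(j4)| = |28 + j16| / |2 + j24| = 32.249 / 24.083 ≈ 1.339.

|G(j4)| ≈ 1.339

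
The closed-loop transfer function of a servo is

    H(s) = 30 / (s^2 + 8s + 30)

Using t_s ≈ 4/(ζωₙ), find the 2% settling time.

Comparing s^2 + 8s + 30 to s^2 + 2ζωₙs + ωₙ²: ωₙ = √30 ≈ 5.477 rad/s and ζ = 8/(2·√30) ≈ 0.7303.
ζωₙ = 8/2 = 4, so t_s ≈ 4/(ζωₙ) = 4/4 = 1 s.

t_s ≈ 1 s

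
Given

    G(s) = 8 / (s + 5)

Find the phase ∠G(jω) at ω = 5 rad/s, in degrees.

At s = j5: numerator = 8, denominator = 5 + j5.
∠G = ∠num − ∠den = 0° − (45°) = -45°.

∠G(j5) ≈ -45°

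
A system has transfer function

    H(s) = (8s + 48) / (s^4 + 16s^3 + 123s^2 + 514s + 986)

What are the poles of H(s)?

The poles are the roots of the denominator s^4 + 16s^3 + 123s^2 + 514s + 986 = 0.
No real roots exist; factor into two real quadratics: (s^2 + 6s + 34)(s^2 + 10s + 29) = 0.
Each quadratic gives a conjugate pair via the quadratic formula.

s = -3 ± 5j, -5 ± 2j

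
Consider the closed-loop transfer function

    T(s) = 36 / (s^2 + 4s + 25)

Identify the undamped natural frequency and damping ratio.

Compare the denominator to the standard form s^2 + 2ζωₙs + ωₙ².
ωₙ² = 25, so ωₙ = 5 rad/s.
2ζωₙ = 4, so ζ = 4/(2·5) = 0.4.
With ζ = 0.4 the response is underdamped.

ωₙ = 5 rad/s, ζ = 0.4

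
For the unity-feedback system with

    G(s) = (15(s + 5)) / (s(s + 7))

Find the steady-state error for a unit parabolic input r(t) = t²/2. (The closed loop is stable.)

e_ss = ∞

G(s) has one pole at the origin.
This is a Type 1 system; Ka = lim_{s→0} s^2·G(s) = 0, so the steady-state error for a parabola input is infinite.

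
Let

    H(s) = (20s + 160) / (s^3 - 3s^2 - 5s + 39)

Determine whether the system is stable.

The denominator s^3 - 3s^2 - 5s + 39 factors as (s + 3)(s^2 - 6s + 13), giving poles at s = -3, 3 ± 2j.
Since the pole(s) at s = 3 + 2j, 3 - 2j lie in the right half-plane, the system is unstable.

unstable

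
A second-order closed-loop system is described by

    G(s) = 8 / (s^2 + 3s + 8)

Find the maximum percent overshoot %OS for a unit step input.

%OS ≈ 14.0%

Comparing s^2 + 3s + 8 to s^2 + 2ζωₙs + ωₙ²: ωₙ = √8 ≈ 2.828 rad/s and ζ = 3/(2·√8) ≈ 0.5303.
%OS = 100·exp(−πζ/√(1−ζ²)) = 100·exp(−π·0.5303/√(1−0.5303²)) ≈ 14.0%.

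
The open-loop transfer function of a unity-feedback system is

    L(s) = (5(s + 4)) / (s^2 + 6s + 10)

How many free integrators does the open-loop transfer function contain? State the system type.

The denominator has no factor of s at the origin — no free integrator — so this is a Type 0 system.

Type 0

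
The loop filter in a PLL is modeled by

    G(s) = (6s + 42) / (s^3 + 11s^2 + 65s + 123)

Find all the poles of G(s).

The poles are the roots of the denominator s^3 + 11s^2 + 65s + 123 = 0.
Trying s = -3: the polynomial evaluates to 0, so (s + 3) is a factor.
Dividing out leaves s^2 + 8s + 41 = 0.
The quadratic formula then gives s = -4 ± 5j.

s = -4 ± 5j, -3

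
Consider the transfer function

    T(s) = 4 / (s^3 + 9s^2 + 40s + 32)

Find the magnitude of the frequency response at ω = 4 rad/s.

|T(j4)| ≈ 0.02712

Substitute s = j4: numerator = 4, denominator = -112 + j96.
|T(j4)| = |4| / |-112 + j96| = 4 / 147.51 ≈ 0.02712.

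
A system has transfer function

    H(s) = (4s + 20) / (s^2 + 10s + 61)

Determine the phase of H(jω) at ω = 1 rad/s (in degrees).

At s = j1: numerator = 20 + j4, denominator = 60 + j10.
∠H = ∠num − ∠den = 11.310° − (9.4623°) = 1.848°.

∠H(j1) ≈ 1.848°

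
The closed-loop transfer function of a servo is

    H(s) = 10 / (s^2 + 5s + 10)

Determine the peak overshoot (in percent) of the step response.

Comparing s^2 + 5s + 10 to s^2 + 2ζωₙs + ωₙ²: ωₙ = √10 ≈ 3.162 rad/s and ζ = 5/(2·√10) ≈ 0.7906.
%OS = 100·exp(−πζ/√(1−ζ²)) = 100·exp(−π·0.7906/√(1−0.7906²)) ≈ 1.73%.

%OS ≈ 1.73%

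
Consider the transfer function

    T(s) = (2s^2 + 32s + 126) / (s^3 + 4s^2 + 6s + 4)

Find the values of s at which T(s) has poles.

The poles are the roots of the denominator s^3 + 4s^2 + 6s + 4 = 0.
Trying s = -2: the polynomial evaluates to 0, so (s + 2) is a factor.
Dividing out leaves s^2 + 2s + 2 = 0.
The quadratic formula then gives s = -1 ± 1j.

s = -2, -1 + j, -1 - j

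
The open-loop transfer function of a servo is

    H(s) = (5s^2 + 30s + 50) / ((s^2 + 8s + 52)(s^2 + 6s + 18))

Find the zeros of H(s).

Set the numerator to zero: 5s^2 + 30s + 50 = 0, i.e. 5·(s^2 + 6s + 10) = 0.
Factoring: (s^2 + 6s + 10) = 0.

s = -3 ± j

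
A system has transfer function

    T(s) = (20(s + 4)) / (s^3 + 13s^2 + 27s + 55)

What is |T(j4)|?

|T(j4)| ≈ 0.7107

Substitute s = j4: numerator = 80 + j80, denominator = -153 + j44.
|T(j4)| = |80 + j80| / |-153 + j44| = 113.14 / 159.20 ≈ 0.7107.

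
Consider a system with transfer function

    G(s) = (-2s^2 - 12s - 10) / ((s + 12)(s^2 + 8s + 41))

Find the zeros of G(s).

Set the numerator to zero: -2s^2 - 12s - 10 = 0, i.e. -2·(s^2 + 6s + 5) = 0.
Factoring: (s + 5)(s + 1) = 0.

s = -5, -1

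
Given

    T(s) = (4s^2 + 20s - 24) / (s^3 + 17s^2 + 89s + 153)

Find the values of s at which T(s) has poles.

The poles are the roots of the denominator s^3 + 17s^2 + 89s + 153 = 0.
Trying s = -9: the polynomial evaluates to 0, so (s + 9) is a factor.
Dividing out leaves s^2 + 8s + 17 = 0.
The quadratic formula then gives s = -4 ± 1j.

s = -4 ± j, -9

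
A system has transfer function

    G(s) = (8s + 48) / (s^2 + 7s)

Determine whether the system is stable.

The denominator s^2 + 7s factors as s(s + 7), giving poles at s = 0, -7.
Since the simple pole(s) at s = 0 lie on the jω-axis with none in the right half-plane, the system is marginally stable.

marginally stable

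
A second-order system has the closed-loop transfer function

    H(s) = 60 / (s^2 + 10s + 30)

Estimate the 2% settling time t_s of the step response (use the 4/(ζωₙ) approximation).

Comparing s^2 + 10s + 30 to s^2 + 2ζωₙs + ωₙ²: ωₙ = √30 ≈ 5.477 rad/s and ζ = 10/(2·√30) ≈ 0.9129.
ζωₙ = 10/2 = 5, so t_s ≈ 4/(ζωₙ) = 4/5 = 0.8000 s.

t_s ≈ 0.8000 s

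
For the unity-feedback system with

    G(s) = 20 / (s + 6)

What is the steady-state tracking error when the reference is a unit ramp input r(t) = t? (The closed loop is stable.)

e_ss = ∞

G(s) has no poles at the origin.
This is a Type 0 system; Kv = lim_{s→0} s·G(s) = 0, so the steady-state error for a ramp input is infinite.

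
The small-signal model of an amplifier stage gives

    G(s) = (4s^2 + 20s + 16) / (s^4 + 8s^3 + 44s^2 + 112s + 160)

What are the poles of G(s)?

s = -2 ± 4j, -2 ± 2j

The poles are the roots of the denominator s^4 + 8s^3 + 44s^2 + 112s + 160 = 0.
No real roots exist; factor into two real quadratics: (s^2 + 4s + 20)(s^2 + 4s + 8) = 0.
Each quadratic gives a conjugate pair via the quadratic formula.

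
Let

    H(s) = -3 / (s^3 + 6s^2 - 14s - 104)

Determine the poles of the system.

s = -5 ± j, 4

The poles are the roots of the denominator s^3 + 6s^2 - 14s - 104 = 0.
Trying s = 4: the polynomial evaluates to 0, so (s - 4) is a factor.
Dividing out leaves s^2 + 10s + 26 = 0.
The quadratic formula then gives s = -5 ± 1j.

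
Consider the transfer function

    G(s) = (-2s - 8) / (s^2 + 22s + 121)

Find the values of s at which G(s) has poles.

s = -11, -11

The poles are the roots of the denominator s^2 + 22s + 121 = 0.
Factoring: (s + 11)^2 = 0, so s = -11 and s = -11.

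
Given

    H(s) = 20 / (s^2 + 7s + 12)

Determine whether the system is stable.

stable

The denominator s^2 + 7s + 12 factors as (s + 4)(s + 3), giving poles at s = -4, -3.
Since all poles lie strictly in the left half-plane, the system is stable.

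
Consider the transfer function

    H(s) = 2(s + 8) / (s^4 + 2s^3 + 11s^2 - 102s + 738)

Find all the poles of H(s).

s = 3 + 3j, 3 - 3j, -4 + 5j, -4 - 5j

The poles are the roots of the denominator s^4 + 2s^3 + 11s^2 - 102s + 738 = 0.
No real roots exist; factor into two real quadratics: (s^2 - 6s + 18)(s^2 + 8s + 41) = 0.
Each quadratic gives a conjugate pair via the quadratic formula.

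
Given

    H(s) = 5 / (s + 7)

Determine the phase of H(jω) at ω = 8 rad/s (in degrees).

At s = j8: numerator = 5, denominator = 7 + j8.
∠H = ∠num − ∠den = 0° − (48.814°) = -48.81°.

∠H(j8) ≈ -48.81°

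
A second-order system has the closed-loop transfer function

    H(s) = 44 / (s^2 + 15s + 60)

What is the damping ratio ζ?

ζ ≈ 0.9682

Compare the denominator to the standard form s^2 + 2ζωₙs + ωₙ².
ωₙ² = 60, so ωₙ = √60 ≈ 7.746 rad/s.
2ζωₙ = 15, so ζ = 15/(2·√60) ≈ 0.9682.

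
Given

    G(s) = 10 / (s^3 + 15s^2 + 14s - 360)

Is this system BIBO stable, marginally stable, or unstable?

The denominator s^3 + 15s^2 + 14s - 360 factors as (s + 9)(s + 10)(s - 4), giving poles at s = -9, -10, 4.
Since the pole(s) at s = 4 lie in the right half-plane, the system is unstable.

unstable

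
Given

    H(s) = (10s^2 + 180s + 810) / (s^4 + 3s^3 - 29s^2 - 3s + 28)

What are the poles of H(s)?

The poles are the roots of the denominator s^4 + 3s^3 - 29s^2 - 3s + 28 = 0.
Trying s = 4: the polynomial evaluates to 0, so (s - 4) is a factor.
Dividing out leaves s^3 + 7s^2 - s - 7 = 0.
This factors further as (s - 1)(s + 1)(s + 7) = 0.

s = 4, 1, -1, -7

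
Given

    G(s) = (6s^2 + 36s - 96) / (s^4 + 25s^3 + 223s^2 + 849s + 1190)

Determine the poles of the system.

s = -4 + j, -4 - j, -10, -7

The poles are the roots of the denominator s^4 + 25s^3 + 223s^2 + 849s + 1190 = 0.
Trying s = -10: the polynomial evaluates to 0, so (s + 10) is a factor.
Dividing out leaves s^3 + 15s^2 + 73s + 119 = 0.
This factors further as (s^2 + 8s + 17)(s + 7) = 0.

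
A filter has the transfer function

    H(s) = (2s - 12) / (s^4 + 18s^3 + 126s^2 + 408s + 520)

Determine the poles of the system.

s = -4 ± 2j, -5 ± j

The poles are the roots of the denominator s^4 + 18s^3 + 126s^2 + 408s + 520 = 0.
No real roots exist; factor into two real quadratics: (s^2 + 8s + 20)(s^2 + 10s + 26) = 0.
Each quadratic gives a conjugate pair via the quadratic formula.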